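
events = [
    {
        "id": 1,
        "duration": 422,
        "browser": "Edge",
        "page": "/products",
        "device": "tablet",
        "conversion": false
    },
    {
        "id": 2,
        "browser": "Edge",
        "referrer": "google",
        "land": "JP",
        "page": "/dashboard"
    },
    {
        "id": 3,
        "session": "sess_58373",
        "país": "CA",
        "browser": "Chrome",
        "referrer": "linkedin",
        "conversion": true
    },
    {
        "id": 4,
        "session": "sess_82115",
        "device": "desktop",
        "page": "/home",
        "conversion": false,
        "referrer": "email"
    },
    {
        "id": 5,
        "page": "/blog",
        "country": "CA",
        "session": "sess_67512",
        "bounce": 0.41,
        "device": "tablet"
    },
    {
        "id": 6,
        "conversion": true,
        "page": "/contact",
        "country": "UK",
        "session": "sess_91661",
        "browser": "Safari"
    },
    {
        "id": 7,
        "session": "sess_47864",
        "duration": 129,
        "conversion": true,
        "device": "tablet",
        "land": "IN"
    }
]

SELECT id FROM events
[1, 2, 3, 4, 5, 6, 7]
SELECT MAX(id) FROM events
7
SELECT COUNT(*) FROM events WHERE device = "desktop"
1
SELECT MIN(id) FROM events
1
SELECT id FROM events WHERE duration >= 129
[1, 7]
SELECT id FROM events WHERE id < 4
[1, 2, 3]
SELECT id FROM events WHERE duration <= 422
[1, 7]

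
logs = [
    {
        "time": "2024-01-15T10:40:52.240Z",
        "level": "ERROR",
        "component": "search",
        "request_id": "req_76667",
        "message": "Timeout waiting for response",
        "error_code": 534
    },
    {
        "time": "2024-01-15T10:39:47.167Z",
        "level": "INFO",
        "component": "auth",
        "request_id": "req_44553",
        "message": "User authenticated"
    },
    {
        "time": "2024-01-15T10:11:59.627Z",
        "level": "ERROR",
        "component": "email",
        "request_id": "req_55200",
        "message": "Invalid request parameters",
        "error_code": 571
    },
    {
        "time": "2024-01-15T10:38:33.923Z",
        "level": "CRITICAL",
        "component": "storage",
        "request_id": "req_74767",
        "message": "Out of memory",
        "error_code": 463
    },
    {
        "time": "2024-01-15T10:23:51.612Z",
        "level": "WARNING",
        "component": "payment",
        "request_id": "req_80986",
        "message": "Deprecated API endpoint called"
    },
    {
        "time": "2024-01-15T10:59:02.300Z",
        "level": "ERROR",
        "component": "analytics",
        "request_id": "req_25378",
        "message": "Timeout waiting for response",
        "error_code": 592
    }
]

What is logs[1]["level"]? "INFO"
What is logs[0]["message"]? "Timeout waiting for response"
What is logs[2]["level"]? "ERROR"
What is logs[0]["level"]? "ERROR"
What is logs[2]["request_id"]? "req_55200"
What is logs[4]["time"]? "2024-01-15T10:23:51.612Z"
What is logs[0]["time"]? "2024-01-15T10:40:52.240Z"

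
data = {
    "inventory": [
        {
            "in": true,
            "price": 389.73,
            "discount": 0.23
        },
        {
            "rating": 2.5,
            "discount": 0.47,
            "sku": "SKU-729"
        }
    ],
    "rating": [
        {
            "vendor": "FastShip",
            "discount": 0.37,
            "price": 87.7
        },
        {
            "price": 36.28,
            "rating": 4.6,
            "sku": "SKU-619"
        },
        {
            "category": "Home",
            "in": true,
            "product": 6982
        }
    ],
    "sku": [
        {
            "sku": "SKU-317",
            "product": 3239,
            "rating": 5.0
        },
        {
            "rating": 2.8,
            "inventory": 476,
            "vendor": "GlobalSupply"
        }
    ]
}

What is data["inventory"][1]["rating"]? 2.5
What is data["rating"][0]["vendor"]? "FastShip"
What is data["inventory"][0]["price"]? 389.73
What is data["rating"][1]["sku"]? "SKU-619"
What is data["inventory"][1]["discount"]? 0.47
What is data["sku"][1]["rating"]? 2.8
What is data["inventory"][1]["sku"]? "SKU-729"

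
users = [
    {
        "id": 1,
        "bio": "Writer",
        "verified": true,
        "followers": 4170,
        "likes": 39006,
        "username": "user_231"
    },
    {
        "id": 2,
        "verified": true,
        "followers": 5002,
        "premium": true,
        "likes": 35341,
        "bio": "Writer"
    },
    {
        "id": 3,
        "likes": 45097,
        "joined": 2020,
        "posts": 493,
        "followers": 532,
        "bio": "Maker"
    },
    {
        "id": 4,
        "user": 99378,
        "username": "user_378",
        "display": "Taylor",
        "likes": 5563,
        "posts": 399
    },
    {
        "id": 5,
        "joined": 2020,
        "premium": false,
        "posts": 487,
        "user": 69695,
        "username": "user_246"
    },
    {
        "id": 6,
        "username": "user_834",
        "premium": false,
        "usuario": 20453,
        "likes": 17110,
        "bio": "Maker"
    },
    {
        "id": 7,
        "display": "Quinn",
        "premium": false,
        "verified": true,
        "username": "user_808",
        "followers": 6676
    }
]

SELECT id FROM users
[1, 2, 3, 4, 5, 6, 7]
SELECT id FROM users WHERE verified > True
[]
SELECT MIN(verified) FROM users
True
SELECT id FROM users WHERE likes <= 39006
[1, 2, 4, 6]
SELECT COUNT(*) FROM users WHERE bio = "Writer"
2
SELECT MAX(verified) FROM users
True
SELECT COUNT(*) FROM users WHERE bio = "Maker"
2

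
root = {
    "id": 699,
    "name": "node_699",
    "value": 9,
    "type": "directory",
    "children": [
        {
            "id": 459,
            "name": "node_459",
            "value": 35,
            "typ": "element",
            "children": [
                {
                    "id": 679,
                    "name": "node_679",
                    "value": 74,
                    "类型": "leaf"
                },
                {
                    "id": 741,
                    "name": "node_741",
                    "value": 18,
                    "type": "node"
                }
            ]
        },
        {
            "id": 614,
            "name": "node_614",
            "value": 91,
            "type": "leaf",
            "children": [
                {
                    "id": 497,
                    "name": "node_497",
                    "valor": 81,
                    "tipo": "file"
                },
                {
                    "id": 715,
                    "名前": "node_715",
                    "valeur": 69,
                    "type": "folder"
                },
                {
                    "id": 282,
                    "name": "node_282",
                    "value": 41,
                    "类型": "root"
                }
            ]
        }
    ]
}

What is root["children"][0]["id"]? 459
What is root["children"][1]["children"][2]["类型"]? "root"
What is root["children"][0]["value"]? 35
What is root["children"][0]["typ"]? "element"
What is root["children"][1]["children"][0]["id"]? 497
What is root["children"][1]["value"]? 91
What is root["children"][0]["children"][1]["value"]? 18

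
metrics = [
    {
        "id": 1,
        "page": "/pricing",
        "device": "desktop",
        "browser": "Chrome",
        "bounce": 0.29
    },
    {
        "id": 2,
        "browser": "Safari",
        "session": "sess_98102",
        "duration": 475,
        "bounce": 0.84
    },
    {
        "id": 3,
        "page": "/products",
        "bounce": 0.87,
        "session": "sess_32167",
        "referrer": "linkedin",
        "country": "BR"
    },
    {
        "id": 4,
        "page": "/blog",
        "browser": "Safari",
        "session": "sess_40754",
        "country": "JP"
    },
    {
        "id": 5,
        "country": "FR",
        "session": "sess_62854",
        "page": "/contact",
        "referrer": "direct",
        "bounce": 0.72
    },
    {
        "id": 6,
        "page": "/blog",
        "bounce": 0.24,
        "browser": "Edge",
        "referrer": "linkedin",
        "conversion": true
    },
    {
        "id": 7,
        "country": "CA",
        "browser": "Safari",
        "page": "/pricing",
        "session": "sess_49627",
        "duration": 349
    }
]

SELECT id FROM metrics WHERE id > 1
[2, 3, 4, 5, 6, 7]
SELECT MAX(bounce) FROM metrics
0.87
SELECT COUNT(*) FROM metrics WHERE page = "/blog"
2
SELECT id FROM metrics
[1, 2, 3, 4, 5, 6, 7]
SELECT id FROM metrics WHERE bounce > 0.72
[2, 3]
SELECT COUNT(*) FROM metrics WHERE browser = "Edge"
1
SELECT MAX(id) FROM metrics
7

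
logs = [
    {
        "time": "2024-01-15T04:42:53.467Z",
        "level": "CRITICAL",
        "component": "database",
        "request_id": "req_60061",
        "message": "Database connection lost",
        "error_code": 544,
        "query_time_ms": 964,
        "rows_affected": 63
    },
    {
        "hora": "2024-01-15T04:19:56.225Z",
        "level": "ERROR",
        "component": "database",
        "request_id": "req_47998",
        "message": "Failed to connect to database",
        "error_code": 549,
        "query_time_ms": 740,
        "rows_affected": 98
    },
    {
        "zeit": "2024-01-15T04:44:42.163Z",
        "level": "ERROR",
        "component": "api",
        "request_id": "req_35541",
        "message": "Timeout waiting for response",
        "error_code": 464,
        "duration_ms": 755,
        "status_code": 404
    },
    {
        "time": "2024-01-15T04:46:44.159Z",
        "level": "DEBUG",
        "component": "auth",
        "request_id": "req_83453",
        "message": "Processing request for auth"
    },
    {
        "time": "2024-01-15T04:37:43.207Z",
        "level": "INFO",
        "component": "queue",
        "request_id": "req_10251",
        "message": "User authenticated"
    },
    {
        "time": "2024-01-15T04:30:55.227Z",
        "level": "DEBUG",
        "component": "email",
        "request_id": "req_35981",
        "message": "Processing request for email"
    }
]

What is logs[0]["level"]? "CRITICAL"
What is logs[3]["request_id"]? "req_83453"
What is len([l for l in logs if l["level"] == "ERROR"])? 2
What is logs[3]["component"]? "auth"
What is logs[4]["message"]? "User authenticated"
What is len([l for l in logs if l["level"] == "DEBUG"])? 2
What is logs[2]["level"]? "ERROR"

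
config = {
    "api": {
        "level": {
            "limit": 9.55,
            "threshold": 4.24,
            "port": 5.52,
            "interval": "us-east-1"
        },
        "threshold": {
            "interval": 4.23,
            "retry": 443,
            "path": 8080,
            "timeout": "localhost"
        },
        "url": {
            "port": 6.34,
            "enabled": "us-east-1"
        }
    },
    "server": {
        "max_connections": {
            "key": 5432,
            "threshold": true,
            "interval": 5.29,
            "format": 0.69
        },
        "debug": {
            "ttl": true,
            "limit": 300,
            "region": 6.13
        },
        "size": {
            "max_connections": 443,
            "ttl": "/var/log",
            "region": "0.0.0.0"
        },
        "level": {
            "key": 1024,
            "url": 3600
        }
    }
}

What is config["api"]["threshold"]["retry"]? 443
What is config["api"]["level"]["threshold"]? 4.24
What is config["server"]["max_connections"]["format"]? 0.69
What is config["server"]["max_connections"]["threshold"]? True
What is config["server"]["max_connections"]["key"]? 5432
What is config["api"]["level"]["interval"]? "us-east-1"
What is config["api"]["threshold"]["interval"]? 4.23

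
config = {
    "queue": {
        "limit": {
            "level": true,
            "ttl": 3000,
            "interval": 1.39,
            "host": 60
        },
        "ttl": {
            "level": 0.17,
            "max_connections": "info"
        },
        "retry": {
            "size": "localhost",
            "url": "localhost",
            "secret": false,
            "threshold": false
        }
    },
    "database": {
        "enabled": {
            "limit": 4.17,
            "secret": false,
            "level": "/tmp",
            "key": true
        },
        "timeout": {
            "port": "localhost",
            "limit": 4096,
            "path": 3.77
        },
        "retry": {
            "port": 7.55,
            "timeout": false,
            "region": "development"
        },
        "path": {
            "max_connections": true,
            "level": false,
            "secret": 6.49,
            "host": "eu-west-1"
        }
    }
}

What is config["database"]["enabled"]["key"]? True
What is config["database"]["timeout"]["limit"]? 4096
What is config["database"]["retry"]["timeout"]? False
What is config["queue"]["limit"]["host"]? 60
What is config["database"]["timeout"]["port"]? "localhost"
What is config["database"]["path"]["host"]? "eu-west-1"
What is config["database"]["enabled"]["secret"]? False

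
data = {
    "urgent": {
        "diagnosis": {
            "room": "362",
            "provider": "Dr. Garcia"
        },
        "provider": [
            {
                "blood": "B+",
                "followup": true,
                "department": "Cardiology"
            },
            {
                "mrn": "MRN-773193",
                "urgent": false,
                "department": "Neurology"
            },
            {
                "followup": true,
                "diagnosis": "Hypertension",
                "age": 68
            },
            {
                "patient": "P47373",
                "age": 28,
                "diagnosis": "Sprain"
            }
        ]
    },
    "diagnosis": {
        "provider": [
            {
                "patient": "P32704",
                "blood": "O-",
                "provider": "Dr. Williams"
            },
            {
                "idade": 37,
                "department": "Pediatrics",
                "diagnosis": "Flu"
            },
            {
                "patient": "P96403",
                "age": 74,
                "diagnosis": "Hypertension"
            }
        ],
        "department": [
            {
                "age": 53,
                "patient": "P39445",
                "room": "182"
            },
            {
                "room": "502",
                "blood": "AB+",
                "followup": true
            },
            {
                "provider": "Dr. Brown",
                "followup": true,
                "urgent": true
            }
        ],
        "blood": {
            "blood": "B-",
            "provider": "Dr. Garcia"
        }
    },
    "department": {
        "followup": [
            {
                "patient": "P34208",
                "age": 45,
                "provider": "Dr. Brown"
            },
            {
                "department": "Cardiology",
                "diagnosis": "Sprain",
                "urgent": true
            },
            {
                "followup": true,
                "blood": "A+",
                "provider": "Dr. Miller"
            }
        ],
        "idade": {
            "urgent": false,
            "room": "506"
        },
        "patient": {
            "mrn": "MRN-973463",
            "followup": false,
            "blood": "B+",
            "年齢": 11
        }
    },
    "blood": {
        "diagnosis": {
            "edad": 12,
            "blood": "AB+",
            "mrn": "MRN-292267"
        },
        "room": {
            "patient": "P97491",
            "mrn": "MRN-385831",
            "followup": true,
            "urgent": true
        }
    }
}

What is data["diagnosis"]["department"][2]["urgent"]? True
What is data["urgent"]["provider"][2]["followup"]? True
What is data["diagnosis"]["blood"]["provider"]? "Dr. Garcia"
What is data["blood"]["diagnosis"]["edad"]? 12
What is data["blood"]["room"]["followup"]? True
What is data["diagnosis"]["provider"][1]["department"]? "Pediatrics"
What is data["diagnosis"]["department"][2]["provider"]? "Dr. Brown"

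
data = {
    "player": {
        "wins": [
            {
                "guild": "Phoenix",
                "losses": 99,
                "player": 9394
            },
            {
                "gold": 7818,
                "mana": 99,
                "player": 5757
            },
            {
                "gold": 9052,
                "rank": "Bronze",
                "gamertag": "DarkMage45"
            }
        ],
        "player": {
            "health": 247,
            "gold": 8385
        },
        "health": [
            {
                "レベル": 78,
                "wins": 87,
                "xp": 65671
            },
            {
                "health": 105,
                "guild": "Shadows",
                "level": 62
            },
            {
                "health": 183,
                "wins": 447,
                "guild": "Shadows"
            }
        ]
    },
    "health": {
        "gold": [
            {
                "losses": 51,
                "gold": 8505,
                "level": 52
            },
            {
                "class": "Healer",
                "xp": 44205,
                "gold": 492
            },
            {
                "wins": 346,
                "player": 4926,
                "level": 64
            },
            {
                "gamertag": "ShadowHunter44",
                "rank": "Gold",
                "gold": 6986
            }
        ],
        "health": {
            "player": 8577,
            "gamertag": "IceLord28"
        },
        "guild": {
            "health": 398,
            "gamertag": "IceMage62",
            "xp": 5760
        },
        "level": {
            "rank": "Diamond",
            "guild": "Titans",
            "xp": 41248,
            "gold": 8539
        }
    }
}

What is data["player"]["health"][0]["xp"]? 65671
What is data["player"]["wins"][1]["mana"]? 99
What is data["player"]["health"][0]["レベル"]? 78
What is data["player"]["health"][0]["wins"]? 87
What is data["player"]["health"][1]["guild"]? "Shadows"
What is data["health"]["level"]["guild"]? "Titans"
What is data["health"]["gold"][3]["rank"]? "Gold"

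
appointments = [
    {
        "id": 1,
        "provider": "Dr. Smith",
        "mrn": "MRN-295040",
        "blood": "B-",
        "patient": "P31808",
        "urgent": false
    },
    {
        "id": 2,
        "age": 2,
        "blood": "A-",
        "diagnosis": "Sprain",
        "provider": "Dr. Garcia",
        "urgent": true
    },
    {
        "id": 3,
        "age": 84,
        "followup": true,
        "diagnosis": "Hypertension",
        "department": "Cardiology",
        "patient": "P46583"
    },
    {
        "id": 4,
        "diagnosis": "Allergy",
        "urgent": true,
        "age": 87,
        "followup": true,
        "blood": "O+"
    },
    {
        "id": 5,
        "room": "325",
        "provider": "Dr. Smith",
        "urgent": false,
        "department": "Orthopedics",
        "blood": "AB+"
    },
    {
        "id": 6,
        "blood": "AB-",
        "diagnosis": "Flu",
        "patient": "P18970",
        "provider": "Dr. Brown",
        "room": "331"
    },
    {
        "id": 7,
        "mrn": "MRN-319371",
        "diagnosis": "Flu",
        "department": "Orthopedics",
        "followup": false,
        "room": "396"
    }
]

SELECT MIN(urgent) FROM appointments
False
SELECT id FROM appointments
[1, 2, 3, 4, 5, 6, 7]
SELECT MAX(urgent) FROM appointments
True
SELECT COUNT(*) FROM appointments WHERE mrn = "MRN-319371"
1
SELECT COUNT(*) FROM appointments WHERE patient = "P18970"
1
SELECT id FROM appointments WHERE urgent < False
[]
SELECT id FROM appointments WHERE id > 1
[2, 3, 4, 5, 6, 7]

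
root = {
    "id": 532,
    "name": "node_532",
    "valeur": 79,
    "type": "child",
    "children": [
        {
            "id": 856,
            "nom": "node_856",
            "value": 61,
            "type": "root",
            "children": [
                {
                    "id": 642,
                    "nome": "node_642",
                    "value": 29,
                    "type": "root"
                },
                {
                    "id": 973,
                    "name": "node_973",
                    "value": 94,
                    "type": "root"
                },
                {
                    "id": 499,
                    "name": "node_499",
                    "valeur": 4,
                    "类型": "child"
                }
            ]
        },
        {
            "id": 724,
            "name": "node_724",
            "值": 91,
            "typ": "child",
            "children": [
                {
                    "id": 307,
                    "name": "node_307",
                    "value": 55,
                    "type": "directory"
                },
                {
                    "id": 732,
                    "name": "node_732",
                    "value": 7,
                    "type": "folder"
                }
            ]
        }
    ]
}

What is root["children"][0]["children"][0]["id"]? 642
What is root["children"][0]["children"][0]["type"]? "root"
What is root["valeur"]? 79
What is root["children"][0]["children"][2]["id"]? 499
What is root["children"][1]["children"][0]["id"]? 307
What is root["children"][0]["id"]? 856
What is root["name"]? "node_532"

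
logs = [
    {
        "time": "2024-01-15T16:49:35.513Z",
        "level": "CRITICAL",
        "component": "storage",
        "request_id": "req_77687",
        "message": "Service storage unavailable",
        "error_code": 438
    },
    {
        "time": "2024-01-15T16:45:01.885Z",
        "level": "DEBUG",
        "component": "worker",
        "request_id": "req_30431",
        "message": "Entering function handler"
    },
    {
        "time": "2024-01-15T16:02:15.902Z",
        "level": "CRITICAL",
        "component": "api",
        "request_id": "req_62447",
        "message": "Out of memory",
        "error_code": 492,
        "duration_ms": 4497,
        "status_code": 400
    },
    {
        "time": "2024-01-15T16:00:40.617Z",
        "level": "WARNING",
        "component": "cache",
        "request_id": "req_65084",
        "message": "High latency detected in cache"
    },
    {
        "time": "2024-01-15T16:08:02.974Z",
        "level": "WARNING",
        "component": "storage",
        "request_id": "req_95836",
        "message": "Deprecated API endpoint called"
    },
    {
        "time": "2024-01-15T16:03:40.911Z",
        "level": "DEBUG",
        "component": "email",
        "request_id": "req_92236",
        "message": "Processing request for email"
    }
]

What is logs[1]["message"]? "Entering function handler"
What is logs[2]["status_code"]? 400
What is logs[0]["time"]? "2024-01-15T16:49:35.513Z"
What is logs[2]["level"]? "CRITICAL"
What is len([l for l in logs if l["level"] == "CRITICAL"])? 2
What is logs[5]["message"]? "Processing request for email"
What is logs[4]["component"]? "storage"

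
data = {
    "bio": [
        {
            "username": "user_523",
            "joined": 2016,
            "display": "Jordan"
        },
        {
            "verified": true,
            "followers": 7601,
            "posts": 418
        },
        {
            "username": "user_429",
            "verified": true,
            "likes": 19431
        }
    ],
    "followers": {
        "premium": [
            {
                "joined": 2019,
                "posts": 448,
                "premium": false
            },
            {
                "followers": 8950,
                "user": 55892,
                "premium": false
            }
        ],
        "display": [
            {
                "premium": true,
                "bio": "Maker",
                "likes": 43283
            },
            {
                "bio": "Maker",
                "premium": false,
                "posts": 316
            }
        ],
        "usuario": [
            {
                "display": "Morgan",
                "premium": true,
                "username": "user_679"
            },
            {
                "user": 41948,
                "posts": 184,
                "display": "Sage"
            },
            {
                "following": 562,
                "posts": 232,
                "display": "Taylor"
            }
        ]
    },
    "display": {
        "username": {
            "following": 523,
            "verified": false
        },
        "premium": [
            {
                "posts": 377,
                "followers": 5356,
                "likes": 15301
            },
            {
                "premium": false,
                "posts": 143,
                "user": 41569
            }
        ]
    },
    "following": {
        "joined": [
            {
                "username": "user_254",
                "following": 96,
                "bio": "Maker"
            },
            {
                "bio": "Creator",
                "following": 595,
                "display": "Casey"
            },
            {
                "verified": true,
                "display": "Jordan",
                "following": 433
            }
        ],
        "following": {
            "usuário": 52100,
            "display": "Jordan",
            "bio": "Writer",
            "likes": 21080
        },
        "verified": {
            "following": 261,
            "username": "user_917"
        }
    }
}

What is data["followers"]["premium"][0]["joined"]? 2019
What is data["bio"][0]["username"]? "user_523"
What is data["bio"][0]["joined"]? 2016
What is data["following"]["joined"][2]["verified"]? True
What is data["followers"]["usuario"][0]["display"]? "Morgan"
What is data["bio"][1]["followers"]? 7601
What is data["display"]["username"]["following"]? 523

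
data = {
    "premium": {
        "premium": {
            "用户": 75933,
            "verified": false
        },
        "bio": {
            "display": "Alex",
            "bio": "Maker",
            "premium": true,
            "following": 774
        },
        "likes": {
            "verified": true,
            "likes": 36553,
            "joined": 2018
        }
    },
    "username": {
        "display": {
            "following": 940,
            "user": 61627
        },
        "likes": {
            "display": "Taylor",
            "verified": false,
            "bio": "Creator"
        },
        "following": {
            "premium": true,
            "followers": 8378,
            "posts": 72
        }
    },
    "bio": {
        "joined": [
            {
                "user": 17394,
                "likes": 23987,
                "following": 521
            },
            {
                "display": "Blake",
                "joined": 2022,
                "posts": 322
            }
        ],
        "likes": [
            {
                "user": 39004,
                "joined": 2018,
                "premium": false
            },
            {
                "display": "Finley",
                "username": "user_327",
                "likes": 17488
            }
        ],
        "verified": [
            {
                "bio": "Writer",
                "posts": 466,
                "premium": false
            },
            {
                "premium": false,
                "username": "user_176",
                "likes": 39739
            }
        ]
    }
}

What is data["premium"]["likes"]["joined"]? 2018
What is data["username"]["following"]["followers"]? 8378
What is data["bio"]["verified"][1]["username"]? "user_176"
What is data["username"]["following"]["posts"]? 72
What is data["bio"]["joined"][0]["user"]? 17394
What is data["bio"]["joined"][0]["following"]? 521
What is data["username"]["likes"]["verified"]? False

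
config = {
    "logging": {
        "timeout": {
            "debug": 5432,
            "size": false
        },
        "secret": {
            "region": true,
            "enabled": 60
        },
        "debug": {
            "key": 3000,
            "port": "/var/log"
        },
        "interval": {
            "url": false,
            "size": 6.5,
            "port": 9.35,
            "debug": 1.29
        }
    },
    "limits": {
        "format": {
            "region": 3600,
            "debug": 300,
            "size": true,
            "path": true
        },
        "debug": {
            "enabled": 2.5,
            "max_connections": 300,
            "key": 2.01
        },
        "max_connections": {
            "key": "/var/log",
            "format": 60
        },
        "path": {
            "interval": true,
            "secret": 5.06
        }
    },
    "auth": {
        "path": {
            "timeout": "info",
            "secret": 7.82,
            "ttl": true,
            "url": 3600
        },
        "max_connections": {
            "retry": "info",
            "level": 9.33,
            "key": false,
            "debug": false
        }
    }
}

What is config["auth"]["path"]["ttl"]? True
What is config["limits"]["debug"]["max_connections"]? 300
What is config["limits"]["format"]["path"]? True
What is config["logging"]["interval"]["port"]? 9.35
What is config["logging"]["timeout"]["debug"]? 5432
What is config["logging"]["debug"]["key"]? 3000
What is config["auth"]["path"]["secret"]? 7.82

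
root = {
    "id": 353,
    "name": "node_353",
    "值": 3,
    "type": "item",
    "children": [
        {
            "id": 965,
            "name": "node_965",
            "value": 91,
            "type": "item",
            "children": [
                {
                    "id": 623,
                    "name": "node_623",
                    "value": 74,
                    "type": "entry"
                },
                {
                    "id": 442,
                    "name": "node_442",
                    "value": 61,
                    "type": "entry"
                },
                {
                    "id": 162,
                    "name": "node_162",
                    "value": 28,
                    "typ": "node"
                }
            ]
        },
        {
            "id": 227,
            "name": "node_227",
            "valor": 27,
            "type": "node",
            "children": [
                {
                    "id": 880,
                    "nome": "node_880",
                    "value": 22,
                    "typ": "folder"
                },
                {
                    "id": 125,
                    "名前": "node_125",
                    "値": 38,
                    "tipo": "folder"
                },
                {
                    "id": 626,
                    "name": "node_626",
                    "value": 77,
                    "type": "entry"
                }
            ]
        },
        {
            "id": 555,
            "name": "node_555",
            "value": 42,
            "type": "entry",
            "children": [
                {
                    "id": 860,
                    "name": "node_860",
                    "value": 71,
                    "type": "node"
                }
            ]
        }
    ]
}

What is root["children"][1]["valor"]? 27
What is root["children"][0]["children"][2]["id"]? 162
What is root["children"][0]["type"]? "item"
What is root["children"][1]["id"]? 227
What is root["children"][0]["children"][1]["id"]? 442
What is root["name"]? "node_353"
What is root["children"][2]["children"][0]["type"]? "node"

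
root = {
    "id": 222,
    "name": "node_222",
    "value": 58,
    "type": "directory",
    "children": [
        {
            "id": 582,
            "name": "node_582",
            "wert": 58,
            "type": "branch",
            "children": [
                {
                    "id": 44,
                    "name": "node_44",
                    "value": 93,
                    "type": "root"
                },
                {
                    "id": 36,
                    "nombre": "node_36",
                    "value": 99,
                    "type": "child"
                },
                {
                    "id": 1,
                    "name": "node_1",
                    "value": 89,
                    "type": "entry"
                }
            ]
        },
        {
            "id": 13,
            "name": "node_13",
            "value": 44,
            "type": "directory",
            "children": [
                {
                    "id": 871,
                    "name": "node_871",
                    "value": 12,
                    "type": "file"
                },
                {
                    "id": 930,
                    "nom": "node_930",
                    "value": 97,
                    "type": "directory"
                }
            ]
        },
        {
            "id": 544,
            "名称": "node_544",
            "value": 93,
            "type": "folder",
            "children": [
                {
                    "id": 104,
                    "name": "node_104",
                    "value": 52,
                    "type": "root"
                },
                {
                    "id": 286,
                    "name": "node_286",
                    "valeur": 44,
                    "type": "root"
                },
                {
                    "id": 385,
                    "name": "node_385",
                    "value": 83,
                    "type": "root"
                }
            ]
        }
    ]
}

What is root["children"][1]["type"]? "directory"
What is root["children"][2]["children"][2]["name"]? "node_385"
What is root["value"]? 58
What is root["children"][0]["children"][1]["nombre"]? "node_36"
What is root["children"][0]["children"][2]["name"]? "node_1"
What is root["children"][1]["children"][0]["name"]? "node_871"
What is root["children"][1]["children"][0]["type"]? "file"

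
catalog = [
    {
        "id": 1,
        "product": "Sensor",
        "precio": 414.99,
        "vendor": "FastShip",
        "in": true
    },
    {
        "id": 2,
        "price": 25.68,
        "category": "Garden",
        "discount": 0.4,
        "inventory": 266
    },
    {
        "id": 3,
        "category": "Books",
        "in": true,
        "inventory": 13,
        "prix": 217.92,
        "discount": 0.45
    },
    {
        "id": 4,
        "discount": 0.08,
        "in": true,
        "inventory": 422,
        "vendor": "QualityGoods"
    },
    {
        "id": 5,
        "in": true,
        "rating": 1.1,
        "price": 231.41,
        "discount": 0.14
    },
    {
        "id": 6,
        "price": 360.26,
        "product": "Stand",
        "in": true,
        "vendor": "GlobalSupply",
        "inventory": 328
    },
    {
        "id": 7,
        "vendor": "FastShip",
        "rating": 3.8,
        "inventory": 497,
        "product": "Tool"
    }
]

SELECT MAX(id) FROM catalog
7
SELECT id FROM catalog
[1, 2, 3, 4, 5, 6, 7]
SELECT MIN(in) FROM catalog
True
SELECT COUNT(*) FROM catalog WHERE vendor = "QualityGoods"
1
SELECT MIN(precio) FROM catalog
414.99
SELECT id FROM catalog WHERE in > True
[]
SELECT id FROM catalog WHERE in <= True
[1, 3, 4, 5, 6]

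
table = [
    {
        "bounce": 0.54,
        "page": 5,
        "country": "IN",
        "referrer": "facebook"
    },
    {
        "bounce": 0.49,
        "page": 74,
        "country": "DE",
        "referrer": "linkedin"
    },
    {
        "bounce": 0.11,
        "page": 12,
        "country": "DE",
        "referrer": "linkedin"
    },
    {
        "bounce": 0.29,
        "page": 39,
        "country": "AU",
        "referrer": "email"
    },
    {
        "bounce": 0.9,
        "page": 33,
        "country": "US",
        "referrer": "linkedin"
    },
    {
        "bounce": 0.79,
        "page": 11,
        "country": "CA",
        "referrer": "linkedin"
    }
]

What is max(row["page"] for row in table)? 74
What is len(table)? 6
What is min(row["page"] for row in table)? 5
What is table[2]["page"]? 12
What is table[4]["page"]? 33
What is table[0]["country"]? "IN"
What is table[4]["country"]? "US"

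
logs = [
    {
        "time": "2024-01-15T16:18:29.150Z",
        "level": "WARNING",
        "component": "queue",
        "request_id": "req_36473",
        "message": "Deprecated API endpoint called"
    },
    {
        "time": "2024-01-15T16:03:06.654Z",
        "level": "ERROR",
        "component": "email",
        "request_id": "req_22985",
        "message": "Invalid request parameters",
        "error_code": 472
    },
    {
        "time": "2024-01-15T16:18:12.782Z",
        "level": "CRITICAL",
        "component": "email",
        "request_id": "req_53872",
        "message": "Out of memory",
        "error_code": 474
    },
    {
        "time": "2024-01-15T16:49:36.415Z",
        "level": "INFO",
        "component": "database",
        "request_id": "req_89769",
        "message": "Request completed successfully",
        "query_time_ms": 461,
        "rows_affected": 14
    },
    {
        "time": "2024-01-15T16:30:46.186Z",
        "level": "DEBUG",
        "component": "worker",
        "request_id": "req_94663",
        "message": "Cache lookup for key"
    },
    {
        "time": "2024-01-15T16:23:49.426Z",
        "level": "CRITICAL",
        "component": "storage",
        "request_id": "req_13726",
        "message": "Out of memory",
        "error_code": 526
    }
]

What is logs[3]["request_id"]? "req_89769"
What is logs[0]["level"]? "WARNING"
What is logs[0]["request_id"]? "req_36473"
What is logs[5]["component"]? "storage"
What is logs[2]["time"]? "2024-01-15T16:18:12.782Z"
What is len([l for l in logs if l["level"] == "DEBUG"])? 1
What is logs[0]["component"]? "queue"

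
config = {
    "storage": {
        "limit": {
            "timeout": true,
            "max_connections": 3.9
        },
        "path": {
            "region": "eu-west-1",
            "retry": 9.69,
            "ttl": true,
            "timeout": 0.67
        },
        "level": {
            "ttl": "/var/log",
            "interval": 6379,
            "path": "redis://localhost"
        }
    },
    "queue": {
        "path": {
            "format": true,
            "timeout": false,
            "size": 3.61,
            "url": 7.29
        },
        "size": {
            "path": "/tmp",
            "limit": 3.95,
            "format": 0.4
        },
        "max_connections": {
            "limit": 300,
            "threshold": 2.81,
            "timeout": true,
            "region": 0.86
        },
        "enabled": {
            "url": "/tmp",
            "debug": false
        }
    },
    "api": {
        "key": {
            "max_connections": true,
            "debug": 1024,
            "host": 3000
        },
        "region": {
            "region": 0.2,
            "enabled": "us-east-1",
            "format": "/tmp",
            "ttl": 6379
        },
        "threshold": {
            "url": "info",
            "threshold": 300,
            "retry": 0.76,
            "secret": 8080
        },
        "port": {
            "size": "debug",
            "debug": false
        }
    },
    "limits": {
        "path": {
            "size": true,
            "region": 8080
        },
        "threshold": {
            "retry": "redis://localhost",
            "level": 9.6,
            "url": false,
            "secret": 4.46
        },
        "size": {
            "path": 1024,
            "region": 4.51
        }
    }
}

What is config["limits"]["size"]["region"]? 4.51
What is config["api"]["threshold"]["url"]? "info"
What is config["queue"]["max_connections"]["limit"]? 300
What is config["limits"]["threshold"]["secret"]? 4.46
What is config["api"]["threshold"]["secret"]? 8080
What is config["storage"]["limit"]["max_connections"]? 3.9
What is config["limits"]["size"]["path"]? 1024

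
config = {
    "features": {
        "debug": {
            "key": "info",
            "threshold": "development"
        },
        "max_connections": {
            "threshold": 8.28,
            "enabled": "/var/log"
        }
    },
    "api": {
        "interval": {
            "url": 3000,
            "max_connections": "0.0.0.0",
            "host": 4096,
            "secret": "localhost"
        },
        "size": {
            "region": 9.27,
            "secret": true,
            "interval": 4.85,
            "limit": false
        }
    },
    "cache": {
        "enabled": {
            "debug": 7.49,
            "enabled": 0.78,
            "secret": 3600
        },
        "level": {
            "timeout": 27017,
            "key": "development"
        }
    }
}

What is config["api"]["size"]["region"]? 9.27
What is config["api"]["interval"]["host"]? 4096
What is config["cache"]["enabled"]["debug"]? 7.49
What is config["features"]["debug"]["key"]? "info"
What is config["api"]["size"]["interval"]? 4.85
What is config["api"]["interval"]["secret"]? "localhost"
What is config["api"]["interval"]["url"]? 3000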